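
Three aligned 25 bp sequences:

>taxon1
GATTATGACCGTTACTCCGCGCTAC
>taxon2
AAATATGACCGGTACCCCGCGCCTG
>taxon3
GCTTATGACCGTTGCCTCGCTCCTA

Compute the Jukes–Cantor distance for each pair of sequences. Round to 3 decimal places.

d(taxon1,taxon2) = 0.351, d(taxon1,taxon3) = 0.417, d(taxon2,taxon3) = 0.417

taxon1–taxon2: 7/25 sites differ → p = 0.28, d = −0.75 ln(1 − 0.373333) = 0.350505 ≈ 0.351.
taxon1–taxon3: 8/25 sites differ → p = 0.32, d = −0.75 ln(1 − 0.426667) = 0.417216 ≈ 0.417.
taxon2–taxon3: 8/25 sites differ → p = 0.32, d = −0.75 ln(1 − 0.426667) = 0.417216 ≈ 0.417.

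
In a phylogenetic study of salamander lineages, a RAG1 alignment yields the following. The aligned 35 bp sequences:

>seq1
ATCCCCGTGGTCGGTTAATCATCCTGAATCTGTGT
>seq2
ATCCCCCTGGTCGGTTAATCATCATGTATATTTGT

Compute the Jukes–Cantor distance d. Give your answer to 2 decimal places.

The sequences differ at 5 of 35 sites (7, 24, 27, 30, 32), so p = 5/35 ≈ 0.142857.
d = −(3/4) ln(1 − 4p/3) = −0.75 ln(1 − 0.190476) = −0.75 ln(0.809524)
  = −0.75 × (-0.211309) = 0.158482 substitutions/site.

0.16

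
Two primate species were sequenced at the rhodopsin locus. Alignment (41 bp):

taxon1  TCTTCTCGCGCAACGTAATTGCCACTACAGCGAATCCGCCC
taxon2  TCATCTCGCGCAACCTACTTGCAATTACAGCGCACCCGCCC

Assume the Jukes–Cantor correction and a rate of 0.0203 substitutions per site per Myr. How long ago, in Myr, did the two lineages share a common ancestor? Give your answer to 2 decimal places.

The sequences differ at 7 of 41 sites (3, 15, 18, 23, 25, 33, 35), so p = 7/41 ≈ 0.170732.
d = −(3/4) ln(1 − 4p/3) = −0.75 ln(1 − 0.227643) = −0.75 ln(0.772357)
  = −0.75 × (-0.258308) = 0.193731 substitutions/site.
Under a molecular clock d = 2μt, so t = d/(2μ) = 0.193731 / (2 × 0.0203) = 4.77 Myr.

4.77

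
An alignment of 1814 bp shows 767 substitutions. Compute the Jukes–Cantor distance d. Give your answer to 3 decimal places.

p = 767/1814 ≈ 0.422822.
d = −(3/4) ln(1 − 4p/3) = −0.75 ln(1 − 0.563763) = −0.75 ln(0.436237)
  = −0.75 × (-0.829570) = 0.622178 substitutions/site.

0.622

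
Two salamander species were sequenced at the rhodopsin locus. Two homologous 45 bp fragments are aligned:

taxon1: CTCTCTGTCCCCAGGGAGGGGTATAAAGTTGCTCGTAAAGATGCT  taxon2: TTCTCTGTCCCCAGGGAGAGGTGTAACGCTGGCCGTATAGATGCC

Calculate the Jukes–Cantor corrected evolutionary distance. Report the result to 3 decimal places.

0.233

The sequences differ at 9 of 45 sites (1, 19, 23, 27, 29, 32, 33, 38, 45), so p = 9/45 = 0.2.
d = −(3/4) ln(1 − 4p/3) = −0.75 ln(1 − 0.266667) = −0.75 ln(0.733333)
  = −0.75 × (-0.310155) = 0.232616 substitutions/site.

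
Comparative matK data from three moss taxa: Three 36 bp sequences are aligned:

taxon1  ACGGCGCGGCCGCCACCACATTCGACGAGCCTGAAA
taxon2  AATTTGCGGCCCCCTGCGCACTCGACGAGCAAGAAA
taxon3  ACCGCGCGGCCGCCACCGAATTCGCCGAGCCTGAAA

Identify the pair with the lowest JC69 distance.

taxon1 and taxon3

taxon1–taxon2: 11/36 differ, p = 0.306, d = 0.392.
taxon1–taxon3: 4/36 differ, p = 0.111, d = 0.120.
taxon2–taxon3: 12/36 differ, p = 0.333, d = 0.441.
The smallest distance is between taxon1 and taxon3.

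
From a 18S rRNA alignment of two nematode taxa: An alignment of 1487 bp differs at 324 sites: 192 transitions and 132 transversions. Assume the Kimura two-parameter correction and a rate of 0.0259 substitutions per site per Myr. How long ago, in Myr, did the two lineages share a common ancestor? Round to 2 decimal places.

P = 192/1487 ≈ 0.129119 and Q = 132/1487 ≈ 0.088769.
Under the Kimura two-parameter model, d = −½ ln(1 − 2P − Q) − ¼ ln(1 − 2Q).
1 − 2P − Q = 0.652993, giving −½ ln(0.652993) = 0.213094.
1 − 2Q = 0.822462, giving −¼ ln(0.822462) = 0.048863.
d = 0.213094 + 0.048863 = 0.261957.
Under a molecular clock d = 2μt, so t = d/(2μ) = 0.261957 / (2 × 0.0259) = 5.06 Myr.

5.06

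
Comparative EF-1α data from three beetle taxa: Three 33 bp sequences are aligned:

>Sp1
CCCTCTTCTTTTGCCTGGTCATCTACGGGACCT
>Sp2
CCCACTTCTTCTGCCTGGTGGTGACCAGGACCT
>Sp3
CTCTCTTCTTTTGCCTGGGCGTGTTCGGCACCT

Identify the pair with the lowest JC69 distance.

Sp1 and Sp3

Sp1–Sp2: 8/33 differ, p = 0.242, d = 0.293.
Sp1–Sp3: 6/33 differ, p = 0.182, d = 0.208.
Sp2–Sp3: 9/33 differ, p = 0.273, d = 0.339.
The smallest distance is between Sp1 and Sp3.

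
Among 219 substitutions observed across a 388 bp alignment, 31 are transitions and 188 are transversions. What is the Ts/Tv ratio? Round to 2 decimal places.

R = 31/188 = 0.164893… ≈ 0.16 (to 2 d.p.).

0.16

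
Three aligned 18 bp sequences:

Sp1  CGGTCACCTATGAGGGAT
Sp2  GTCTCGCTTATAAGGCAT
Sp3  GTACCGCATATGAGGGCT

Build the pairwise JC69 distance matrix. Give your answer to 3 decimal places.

Sp1–Sp2: 7/18 sites differ → p ≈ 0.388889, d = −0.75 ln(1 − 0.518519) = 0.548166 ≈ 0.548.
Sp1–Sp3: 7/18 sites differ → p ≈ 0.388889, d = −0.75 ln(1 − 0.518519) = 0.548166 ≈ 0.548.
Sp2–Sp3: 6/18 sites differ → p ≈ 0.333333, d = −0.75 ln(1 − 0.444444) = 0.440839 ≈ 0.441.

d(Sp1,Sp2) = 0.548, d(Sp1,Sp3) = 0.548, d(Sp2,Sp3) = 0.441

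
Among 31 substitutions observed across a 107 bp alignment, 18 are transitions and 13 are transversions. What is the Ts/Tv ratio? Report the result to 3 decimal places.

R = 18/13 = 1.384615… ≈ 1.385 (to 3 d.p.).

1.385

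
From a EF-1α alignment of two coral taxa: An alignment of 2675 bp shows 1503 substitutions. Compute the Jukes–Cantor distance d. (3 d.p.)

1.037

p = 1503/2675 ≈ 0.561869.
d = −(3/4) ln(1 − 4p/3) = −0.75 ln(1 − 0.749159) = −0.75 ln(0.250841)
  = −0.75 × (-1.382936) = 1.037202 substitutions/site.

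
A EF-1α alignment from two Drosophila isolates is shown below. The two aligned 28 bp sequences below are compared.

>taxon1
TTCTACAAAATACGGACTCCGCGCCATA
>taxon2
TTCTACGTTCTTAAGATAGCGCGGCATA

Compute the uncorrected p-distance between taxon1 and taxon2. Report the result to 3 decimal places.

The sequences differ at 11 of 28 positions.
p = 11/28 = 0.392857… ≈ 0.393 (to 3 d.p.).

0.393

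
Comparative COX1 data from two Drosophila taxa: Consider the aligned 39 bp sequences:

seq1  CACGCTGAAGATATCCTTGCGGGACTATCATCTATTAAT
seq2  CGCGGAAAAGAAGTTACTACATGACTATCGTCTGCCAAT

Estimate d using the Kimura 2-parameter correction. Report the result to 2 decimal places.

0.66

Of 39 sites, 11 differences are transitions and 5 are transversions, so P = 11/39 ≈ 0.282051 and Q = 5/39 ≈ 0.128205.
Under the Kimura two-parameter model, d = −½ ln(1 − 2P − Q) − ¼ ln(1 − 2Q).
1 − 2P − Q = 0.307693, giving −½ ln(0.307693) = 0.589326.
1 − 2Q = 0.74359, giving −¼ ln(0.74359) = 0.074066.
d = 0.589326 + 0.074066 = 0.663392.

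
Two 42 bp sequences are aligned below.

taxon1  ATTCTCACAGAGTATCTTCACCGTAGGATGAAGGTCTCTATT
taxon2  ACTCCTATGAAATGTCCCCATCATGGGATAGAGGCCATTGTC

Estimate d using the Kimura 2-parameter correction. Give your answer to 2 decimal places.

Of 42 sites, 19 differences are transitions and 1 are transversions, so P = 19/42 ≈ 0.452381 and Q = 1/42 ≈ 0.02381.
Under the Kimura two-parameter model, d = −½ ln(1 − 2P − Q) − ¼ ln(1 − 2Q).
1 − 2P − Q = 0.071428, giving −½ ln(0.071428) = 1.319533.
1 − 2Q = 0.95238, giving −¼ ln(0.95238) = 0.012198.
d = 1.319533 + 0.012198 = 1.331731.

1.33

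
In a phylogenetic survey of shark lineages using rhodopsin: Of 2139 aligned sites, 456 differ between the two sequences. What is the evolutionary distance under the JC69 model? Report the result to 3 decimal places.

p = 456/2139 ≈ 0.213184.
d = −(3/4) ln(1 − 4p/3) = −0.75 ln(1 − 0.284245) = −0.75 ln(0.715755)
  = −0.75 × (-0.334417) = 0.250813 substitutions/site.

0.251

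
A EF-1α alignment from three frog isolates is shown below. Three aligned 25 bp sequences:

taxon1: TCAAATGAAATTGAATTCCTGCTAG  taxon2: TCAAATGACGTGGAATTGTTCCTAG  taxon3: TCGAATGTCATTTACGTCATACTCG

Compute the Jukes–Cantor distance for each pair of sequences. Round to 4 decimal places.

taxon1–taxon2: 6/25 sites differ → p = 0.24, d = −0.75 ln(1 − 0.32) = 0.289247 ≈ 0.2892.
taxon1–taxon3: 9/25 sites differ → p = 0.36, d = −0.75 ln(1 − 0.48) = 0.490445 ≈ 0.4904.
taxon2–taxon3: 11/25 sites differ → p = 0.44, d = −0.75 ln(1 − 0.586667) = 0.662626 ≈ 0.6626.

d(taxon1,taxon2) = 0.2892, d(taxon1,taxon3) = 0.4904, d(taxon2,taxon3) = 0.6626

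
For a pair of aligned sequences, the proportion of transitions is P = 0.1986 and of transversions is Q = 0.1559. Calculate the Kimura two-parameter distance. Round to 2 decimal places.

Under the Kimura two-parameter model, d = −½ ln(1 − 2P − Q) − ¼ ln(1 − 2Q).
1 − 2P − Q = 0.4469, giving −½ ln(0.4469) = 0.402710.
1 − 2Q = 0.6882, giving −¼ ln(0.6882) = 0.093419.
d = 0.402710 + 0.093419 = 0.496129.

0.50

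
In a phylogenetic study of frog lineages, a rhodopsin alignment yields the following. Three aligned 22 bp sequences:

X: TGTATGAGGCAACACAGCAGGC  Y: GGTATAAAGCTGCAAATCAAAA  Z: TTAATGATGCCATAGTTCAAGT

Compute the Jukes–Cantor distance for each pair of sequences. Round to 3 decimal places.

d(X,Y) = 0.699, d(X,Z) = 0.699, d(Y,Z) = 0.974

X–Y: 10/22 sites differ → p ≈ 0.454545, d = −0.75 ln(1 − 0.60606) = 0.698667 ≈ 0.699.
X–Z: 10/22 sites differ → p ≈ 0.454545, d = −0.75 ln(1 − 0.60606) = 0.698667 ≈ 0.699.
Y–Z: 12/22 sites differ → p ≈ 0.545455, d = −0.75 ln(1 − 0.727273) = 0.974463 ≈ 0.974.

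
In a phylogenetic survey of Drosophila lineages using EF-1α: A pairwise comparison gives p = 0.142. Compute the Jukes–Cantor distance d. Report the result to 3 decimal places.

d = −(3/4) ln(1 − 4p/3) = −0.75 ln(1 − 0.189333) = −0.75 ln(0.810667)
  = −0.75 × (-0.209898) = 0.157424 substitutions/site.

0.157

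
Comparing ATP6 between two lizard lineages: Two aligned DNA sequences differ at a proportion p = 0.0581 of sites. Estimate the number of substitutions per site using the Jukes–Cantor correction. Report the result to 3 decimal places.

d = −(3/4) ln(1 − 4p/3) = −0.75 ln(1 − 0.077467) = −0.75 ln(0.922533)
  = −0.75 × (-0.080632) = 0.060474 substitutions/site.

0.060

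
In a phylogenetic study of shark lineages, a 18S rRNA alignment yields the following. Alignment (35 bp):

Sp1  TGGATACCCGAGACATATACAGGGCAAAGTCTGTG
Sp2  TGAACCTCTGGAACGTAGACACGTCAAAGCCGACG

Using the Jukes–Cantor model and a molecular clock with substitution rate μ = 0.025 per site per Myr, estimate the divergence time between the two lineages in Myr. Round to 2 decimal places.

12.71

The sequences differ at 15 of 35 sites, so p = 15/35 ≈ 0.428571.
d = −(3/4) ln(1 − 4p/3) = −0.75 ln(1 − 0.571428) = −0.75 ln(0.428572)
  = −0.75 × (-0.847297) = 0.635473 substitutions/site.
Under a molecular clock d = 2μt, so t = d/(2μ) = 0.635473 / (2 × 0.025) = 12.71 Myr.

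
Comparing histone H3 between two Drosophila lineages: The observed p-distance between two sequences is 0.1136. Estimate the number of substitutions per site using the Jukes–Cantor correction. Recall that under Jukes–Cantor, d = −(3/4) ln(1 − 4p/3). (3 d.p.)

d = −(3/4) ln(1 − 4p/3) = −0.75 ln(1 − 0.151467) = −0.75 ln(0.848533)
  = −0.75 × (-0.164246) = 0.123185 substitutions/site.

0.123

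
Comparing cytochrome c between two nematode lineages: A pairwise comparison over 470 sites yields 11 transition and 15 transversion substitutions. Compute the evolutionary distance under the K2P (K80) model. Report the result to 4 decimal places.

0.0575

P = 11/470 ≈ 0.023404 and Q = 15/470 ≈ 0.031915.
Under the Kimura two-parameter model, d = −½ ln(1 − 2P − Q) − ¼ ln(1 − 2Q).
1 − 2P − Q = 0.921277, giving −½ ln(0.921277) = 0.040997.
1 − 2Q = 0.93617, giving −¼ ln(0.93617) = 0.016490.
d = 0.040997 + 0.016490 = 0.057487.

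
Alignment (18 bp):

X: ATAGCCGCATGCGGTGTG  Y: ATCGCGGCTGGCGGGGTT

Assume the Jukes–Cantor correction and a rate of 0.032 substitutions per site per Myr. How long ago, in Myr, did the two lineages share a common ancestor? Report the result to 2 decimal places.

The sequences differ at 6 of 18 sites (3, 6, 9, 10, 15, 18), so p = 6/18 ≈ 0.333333.
d = −(3/4) ln(1 − 4p/3) = −0.75 ln(1 − 0.444444) = −0.75 ln(0.555556)
  = −0.75 × (-0.587786) = 0.440840 substitutions/site.
Under a molecular clock d = 2μt, so t = d/(2μ) = 0.440840 / (2 × 0.032) = 6.89 Myr.

6.89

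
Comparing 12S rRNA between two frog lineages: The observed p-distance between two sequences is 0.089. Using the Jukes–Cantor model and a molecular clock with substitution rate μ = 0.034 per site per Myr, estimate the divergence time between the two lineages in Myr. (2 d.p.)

d = −(3/4) ln(1 − 4p/3) = −0.75 ln(1 − 0.118667) = −0.75 ln(0.881333)
  = −0.75 × (-0.126320) = 0.094740 substitutions/site.
Under a molecular clock d = 2μt, so t = d/(2μ) = 0.094740 / (2 × 0.034) = 1.39 Myr.

1.39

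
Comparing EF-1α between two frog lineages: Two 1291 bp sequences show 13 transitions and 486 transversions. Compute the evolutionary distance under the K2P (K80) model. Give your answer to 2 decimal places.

0.60

P = 13/1291 ≈ 0.01007 and Q = 486/1291 ≈ 0.376452.
Under the Kimura two-parameter model, d = −½ ln(1 − 2P − Q) − ¼ ln(1 − 2Q).
1 − 2P − Q = 0.603408, giving −½ ln(0.603408) = 0.252581.
1 − 2Q = 0.247096, giving −¼ ln(0.247096) = 0.349495.
d = 0.252581 + 0.349495 = 0.602076.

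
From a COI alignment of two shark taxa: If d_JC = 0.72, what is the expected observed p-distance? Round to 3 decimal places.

p = (3/4)(1 − e^(−4d/3)) = 0.75 × (1 − e^(-0.96)) = 0.75 × (1 − 0.382893) = 0.462830.

0.463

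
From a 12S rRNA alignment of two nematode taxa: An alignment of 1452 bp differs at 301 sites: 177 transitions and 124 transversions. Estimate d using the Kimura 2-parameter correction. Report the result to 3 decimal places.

0.246

P = 177/1452 ≈ 0.121901 and Q = 124/1452 ≈ 0.085399.
Under the Kimura two-parameter model, d = −½ ln(1 − 2P − Q) − ¼ ln(1 − 2Q).
1 − 2P − Q = 0.670799, giving −½ ln(0.670799) = 0.199643.
1 − 2Q = 0.829202, giving −¼ ln(0.829202) = 0.046823.
d = 0.199643 + 0.046823 = 0.246466.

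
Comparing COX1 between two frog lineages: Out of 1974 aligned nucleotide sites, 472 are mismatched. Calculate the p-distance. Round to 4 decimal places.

p = 472/1974 = 0.239108… ≈ 0.2391 (to 4 d.p.).

0.2391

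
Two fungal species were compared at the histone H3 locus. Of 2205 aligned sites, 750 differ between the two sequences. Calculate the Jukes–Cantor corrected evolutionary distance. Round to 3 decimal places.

0.453

p = 750/2205 ≈ 0.340136.
d = −(3/4) ln(1 − 4p/3) = −0.75 ln(1 − 0.453515) = −0.75 ln(0.546485)
  = −0.75 × (-0.604248) = 0.453186 substitutions/site.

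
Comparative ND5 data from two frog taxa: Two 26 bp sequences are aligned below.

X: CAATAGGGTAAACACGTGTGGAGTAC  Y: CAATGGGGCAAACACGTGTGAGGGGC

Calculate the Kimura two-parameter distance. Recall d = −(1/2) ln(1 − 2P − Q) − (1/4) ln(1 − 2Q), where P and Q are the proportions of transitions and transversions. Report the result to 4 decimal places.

0.2950

Of 26 sites, 5 differences are transitions and 1 are transversions, so P = 5/26 ≈ 0.192308 and Q = 1/26 ≈ 0.038462.
Under the Kimura two-parameter model, d = −½ ln(1 − 2P − Q) − ¼ ln(1 − 2Q).
1 − 2P − Q = 0.576922, giving −½ ln(0.576922) = 0.275024.
1 − 2Q = 0.923076, giving −¼ ln(0.923076) = 0.020011.
d = 0.275024 + 0.020011 = 0.295035.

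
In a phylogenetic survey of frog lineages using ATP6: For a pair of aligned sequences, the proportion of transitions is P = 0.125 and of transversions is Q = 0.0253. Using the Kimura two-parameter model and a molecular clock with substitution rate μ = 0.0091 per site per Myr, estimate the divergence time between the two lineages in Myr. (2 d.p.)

9.56

Under the Kimura two-parameter model, d = −½ ln(1 − 2P − Q) − ¼ ln(1 − 2Q).
1 − 2P − Q = 0.7247, giving −½ ln(0.7247) = 0.160999.
1 − 2Q = 0.9494, giving −¼ ln(0.9494) = 0.012981.
d = 0.160999 + 0.012981 = 0.173980.
Under a molecular clock d = 2μt, so t = d/(2μ) = 0.173980 / (2 × 0.0091) = 9.56 Myr.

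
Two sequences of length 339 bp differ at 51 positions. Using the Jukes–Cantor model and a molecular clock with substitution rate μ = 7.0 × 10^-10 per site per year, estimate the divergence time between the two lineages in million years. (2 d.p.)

p = 51/339 ≈ 0.150442.
d = −(3/4) ln(1 − 4p/3) = −0.75 ln(1 − 0.200589) = −0.75 ln(0.799411)
  = −0.75 × (-0.223880) = 0.167910 substitutions/site.
Under a molecular clock d = 2μt, so t = d/(2μ) = 0.167910 / (2 × 7.0 × 10^-10) = 119.94 million years.

119.94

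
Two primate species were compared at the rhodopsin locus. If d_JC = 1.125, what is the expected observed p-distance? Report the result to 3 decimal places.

p = (3/4)(1 − e^(−4d/3)) = 0.75 × (1 − e^(-1.5)) = 0.75 × (1 − 0.223130) = 0.582653.

0.583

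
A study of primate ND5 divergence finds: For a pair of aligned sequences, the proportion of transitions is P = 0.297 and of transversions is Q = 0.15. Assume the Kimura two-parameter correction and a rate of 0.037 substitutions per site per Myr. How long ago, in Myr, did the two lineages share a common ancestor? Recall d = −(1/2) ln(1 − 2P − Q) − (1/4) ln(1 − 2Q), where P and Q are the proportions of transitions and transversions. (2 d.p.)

Under the Kimura two-parameter model, d = −½ ln(1 − 2P − Q) − ¼ ln(1 − 2Q).
1 − 2P − Q = 0.256, giving −½ ln(0.256) = 0.681289.
1 − 2Q = 0.7, giving −¼ ln(0.7) = 0.089169.
d = 0.681289 + 0.089169 = 0.770458.
Under a molecular clock d = 2μt, so t = d/(2μ) = 0.770458 / (2 × 0.037) = 10.41 Myr.

10.41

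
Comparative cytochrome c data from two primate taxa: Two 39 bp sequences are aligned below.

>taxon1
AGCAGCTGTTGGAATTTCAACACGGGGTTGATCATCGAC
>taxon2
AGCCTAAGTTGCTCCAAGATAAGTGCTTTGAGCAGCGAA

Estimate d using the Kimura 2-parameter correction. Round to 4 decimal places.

1.3025

Of 39 sites, 1 differences are transitions and 19 are transversions, so P = 1/39 ≈ 0.025641 and Q = 19/39 ≈ 0.487179.
Under the Kimura two-parameter model, d = −½ ln(1 − 2P − Q) − ¼ ln(1 − 2Q).
1 − 2P − Q = 0.461539, giving −½ ln(0.461539) = 0.386594.
1 − 2Q = 0.025642, giving −¼ ln(0.025642) = 0.915881.
d = 0.386594 + 0.915881 = 1.302475.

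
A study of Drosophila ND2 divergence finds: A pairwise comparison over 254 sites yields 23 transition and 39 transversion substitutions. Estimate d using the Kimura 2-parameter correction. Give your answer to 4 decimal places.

0.2954

P = 23/254 ≈ 0.090551 and Q = 39/254 ≈ 0.153543.
Under the Kimura two-parameter model, d = −½ ln(1 − 2P − Q) − ¼ ln(1 − 2Q).
1 − 2P − Q = 0.665355, giving −½ ln(0.665355) = 0.203717.
1 − 2Q = 0.692914, giving −¼ ln(0.692914) = 0.091712.
d = 0.203717 + 0.091712 = 0.295429.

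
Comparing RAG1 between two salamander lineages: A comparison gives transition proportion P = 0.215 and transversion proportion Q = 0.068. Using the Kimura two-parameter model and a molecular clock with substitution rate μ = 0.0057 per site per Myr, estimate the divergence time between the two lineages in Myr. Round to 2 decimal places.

Under the Kimura two-parameter model, d = −½ ln(1 − 2P − Q) − ¼ ln(1 − 2Q).
1 − 2P − Q = 0.502, giving −½ ln(0.502) = 0.344578.
1 − 2Q = 0.864, giving −¼ ln(0.864) = 0.036546.
d = 0.344578 + 0.036546 = 0.381124.
Under a molecular clock d = 2μt, so t = d/(2μ) = 0.381124 / (2 × 0.0057) = 33.43 Myr.

33.43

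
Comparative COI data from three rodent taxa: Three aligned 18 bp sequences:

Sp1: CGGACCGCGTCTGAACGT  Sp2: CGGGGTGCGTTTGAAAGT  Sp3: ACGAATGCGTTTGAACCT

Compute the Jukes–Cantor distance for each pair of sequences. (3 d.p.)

d(Sp1,Sp2) = 0.347, d(Sp1,Sp3) = 0.441, d(Sp2,Sp3) = 0.441

Sp1–Sp2: 5/18 sites differ → p ≈ 0.277778, d = −0.75 ln(1 − 0.370371) = 0.346968 ≈ 0.347.
Sp1–Sp3: 6/18 sites differ → p ≈ 0.333333, d = −0.75 ln(1 − 0.444444) = 0.440839 ≈ 0.441.
Sp2–Sp3: 6/18 sites differ → p ≈ 0.333333, d = −0.75 ln(1 − 0.444444) = 0.440839 ≈ 0.441.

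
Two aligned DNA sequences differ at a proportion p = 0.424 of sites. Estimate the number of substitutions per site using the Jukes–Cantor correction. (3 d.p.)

d = −(3/4) ln(1 − 4p/3) = −0.75 ln(1 − 0.565333) = −0.75 ln(0.434667)
  = −0.75 × (-0.833175) = 0.624881 substitutions/site.

0.625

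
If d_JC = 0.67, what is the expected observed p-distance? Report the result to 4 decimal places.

p = (3/4)(1 − e^(−4d/3)) = 0.75 × (1 − e^(-0.893333)) = 0.75 × (1 − 0.409289) = 0.443033.

0.4430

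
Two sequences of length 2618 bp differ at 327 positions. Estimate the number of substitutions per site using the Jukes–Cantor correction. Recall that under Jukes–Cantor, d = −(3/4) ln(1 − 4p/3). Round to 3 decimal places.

p = 327/2618 ≈ 0.124905.
d = −(3/4) ln(1 − 4p/3) = −0.75 ln(1 − 0.16654) = −0.75 ln(0.83346)
  = −0.75 × (-0.182170) = 0.136628 substitutions/site.

0.137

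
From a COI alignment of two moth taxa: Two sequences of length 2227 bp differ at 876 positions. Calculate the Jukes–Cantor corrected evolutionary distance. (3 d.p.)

p = 876/2227 ≈ 0.393354.
d = −(3/4) ln(1 − 4p/3) = −0.75 ln(1 − 0.524472) = −0.75 ln(0.475528)
  = −0.75 × (-0.743330) = 0.557498 substitutions/site.

0.557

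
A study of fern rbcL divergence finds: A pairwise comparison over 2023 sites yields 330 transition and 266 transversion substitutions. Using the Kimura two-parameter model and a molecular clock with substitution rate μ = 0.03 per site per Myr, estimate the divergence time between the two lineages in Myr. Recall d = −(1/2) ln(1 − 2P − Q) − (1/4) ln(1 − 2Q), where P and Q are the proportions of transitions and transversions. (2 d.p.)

6.37

P = 330/2023 ≈ 0.163124 and Q = 266/2023 ≈ 0.131488.
Under the Kimura two-parameter model, d = −½ ln(1 − 2P − Q) − ¼ ln(1 − 2Q).
1 − 2P − Q = 0.542264, giving −½ ln(0.542264) = 0.306001.
1 − 2Q = 0.737024, giving −¼ ln(0.737024) = 0.076284.
d = 0.306001 + 0.076284 = 0.382285.
Under a molecular clock d = 2μt, so t = d/(2μ) = 0.382285 / (2 × 0.03) = 6.37 Myr.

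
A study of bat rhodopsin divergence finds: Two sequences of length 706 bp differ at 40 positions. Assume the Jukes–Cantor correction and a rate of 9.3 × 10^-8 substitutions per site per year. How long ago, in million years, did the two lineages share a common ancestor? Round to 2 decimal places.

0.32

p = 40/706 ≈ 0.056657.
d = −(3/4) ln(1 − 4p/3) = −0.75 ln(1 − 0.075543) = −0.75 ln(0.924457)
  = −0.75 × (-0.078549) = 0.058912 substitutions/site.
Under a molecular clock d = 2μt, so t = d/(2μ) = 0.058912 / (2 × 9.3 × 10^-8) = 0.32 million years.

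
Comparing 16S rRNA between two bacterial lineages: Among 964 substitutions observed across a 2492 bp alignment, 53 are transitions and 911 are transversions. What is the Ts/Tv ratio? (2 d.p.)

R = 53/911 = 0.058177… ≈ 0.06 (to 2 d.p.).

0.06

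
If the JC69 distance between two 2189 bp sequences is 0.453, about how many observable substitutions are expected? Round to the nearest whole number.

744

Invert JC69: p = (3/4)(1 − e^(−4d/3)) = 0.75 × (1 − e^(-0.604)) = 0.75 × (1 − 0.546621) = 0.340034.
Expected differing sites = pL ≈ 0.340034 × 2189 = 744.334426 ≈ 744.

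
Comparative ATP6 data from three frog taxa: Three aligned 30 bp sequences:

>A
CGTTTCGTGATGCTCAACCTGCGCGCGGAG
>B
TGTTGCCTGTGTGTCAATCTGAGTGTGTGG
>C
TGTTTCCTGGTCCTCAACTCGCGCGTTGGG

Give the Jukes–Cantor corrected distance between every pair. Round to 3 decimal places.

A–B: 13/30 sites differ → p ≈ 0.433333, d = −0.75 ln(1 − 0.577777) = 0.646666 ≈ 0.647.
A–C: 9/30 sites differ → p = 0.3, d = −0.75 ln(1 − 0.4) = 0.383119 ≈ 0.383.
B–C: 12/30 sites differ → p = 0.4, d = −0.75 ln(1 − 0.533333) = 0.571605 ≈ 0.572.

d(A,B) = 0.647, d(A,C) = 0.383, d(B,C) = 0.572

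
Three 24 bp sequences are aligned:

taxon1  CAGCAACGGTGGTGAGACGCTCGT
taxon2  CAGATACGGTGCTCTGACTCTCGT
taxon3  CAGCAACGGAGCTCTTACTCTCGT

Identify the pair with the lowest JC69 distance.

taxon2 and taxon3

taxon1–taxon2: 6/24 differ, p = 0.250, d = 0.304.
taxon1–taxon3: 6/24 differ, p = 0.250, d = 0.304.
taxon2–taxon3: 4/24 differ, p = 0.167, d = 0.188.
The smallest distance is between taxon2 and taxon3.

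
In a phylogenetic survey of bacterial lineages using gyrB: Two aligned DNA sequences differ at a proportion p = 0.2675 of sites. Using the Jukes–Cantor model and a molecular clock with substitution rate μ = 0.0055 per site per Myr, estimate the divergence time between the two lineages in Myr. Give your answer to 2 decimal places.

30.07

d = −(3/4) ln(1 − 4p/3) = −0.75 ln(1 − 0.356667) = −0.75 ln(0.643333)
  = −0.75 × (-0.441093) = 0.330820 substitutions/site.
Under a molecular clock d = 2μt, so t = d/(2μ) = 0.330820 / (2 × 0.0055) = 30.07 Myr.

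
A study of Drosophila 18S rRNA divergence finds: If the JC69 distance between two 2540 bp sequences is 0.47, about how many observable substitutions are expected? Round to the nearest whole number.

887

Invert JC69: p = (3/4)(1 − e^(−4d/3)) = 0.75 × (1 − e^(-0.626667)) = 0.75 × (1 − 0.534370) = 0.349223.
Expected differing sites = pL ≈ 0.349223 × 2540 = 887.02642 ≈ 887.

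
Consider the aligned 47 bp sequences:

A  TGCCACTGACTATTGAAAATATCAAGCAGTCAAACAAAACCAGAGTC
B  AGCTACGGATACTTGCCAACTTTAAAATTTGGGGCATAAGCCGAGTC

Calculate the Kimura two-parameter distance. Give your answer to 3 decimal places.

0.735

Of 47 sites, 8 differences are transitions and 14 are transversions, so P = 8/47 ≈ 0.170213 and Q = 14/47 ≈ 0.297872.
Under the Kimura two-parameter model, d = −½ ln(1 − 2P − Q) − ¼ ln(1 − 2Q).
1 − 2P − Q = 0.361702, giving −½ ln(0.361702) = 0.508467.
1 − 2Q = 0.404256, giving −¼ ln(0.404256) = 0.226427.
d = 0.508467 + 0.226427 = 0.734894.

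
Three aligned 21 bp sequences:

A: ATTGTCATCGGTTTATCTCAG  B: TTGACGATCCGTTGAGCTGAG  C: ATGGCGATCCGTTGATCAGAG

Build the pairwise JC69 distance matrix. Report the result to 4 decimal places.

A–B: 9/21 sites differ → p ≈ 0.428571, d = −0.75 ln(1 − 0.571428) = 0.635472 ≈ 0.6355.
A–C: 7/21 sites differ → p ≈ 0.333333, d = −0.75 ln(1 − 0.444444) = 0.440839 ≈ 0.4408.
B–C: 4/21 sites differ → p ≈ 0.190476, d = −0.75 ln(1 − 0.253968) = 0.219740 ≈ 0.2197.

d(A,B) = 0.6355, d(A,C) = 0.4408, d(B,C) = 0.2197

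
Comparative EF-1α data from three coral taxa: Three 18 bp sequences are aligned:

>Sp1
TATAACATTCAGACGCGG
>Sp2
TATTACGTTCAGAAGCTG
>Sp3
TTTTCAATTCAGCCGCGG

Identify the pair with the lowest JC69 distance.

Sp1–Sp2: 4/18 differ, p = 0.222, d = 0.264.
Sp1–Sp3: 5/18 differ, p = 0.278, d = 0.347.
Sp2–Sp3: 7/18 differ, p = 0.389, d = 0.548.
The smallest distance is between Sp1 and Sp2.

Sp1 and Sp2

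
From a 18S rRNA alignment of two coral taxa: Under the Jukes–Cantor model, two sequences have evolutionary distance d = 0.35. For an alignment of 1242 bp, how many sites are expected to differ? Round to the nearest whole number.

Invert JC69: p = (3/4)(1 − e^(−4d/3)) = 0.75 × (1 − e^(-0.466667)) = 0.75 × (1 − 0.627089) = 0.279683.
Expected differing sites = pL ≈ 0.279683 × 1242 = 347.366286 ≈ 347.

347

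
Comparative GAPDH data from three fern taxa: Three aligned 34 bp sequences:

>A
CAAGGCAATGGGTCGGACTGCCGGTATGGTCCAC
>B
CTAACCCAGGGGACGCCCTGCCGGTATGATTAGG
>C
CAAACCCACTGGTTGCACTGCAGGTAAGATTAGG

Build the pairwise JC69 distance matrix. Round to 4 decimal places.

A–B: 13/34 sites differ → p ≈ 0.382353, d = −0.75 ln(1 − 0.509804) = 0.534712 ≈ 0.5347.
A–C: 14/34 sites differ → p ≈ 0.411765, d = −0.75 ln(1 − 0.54902) = 0.597249 ≈ 0.5972.
B–C: 8/34 sites differ → p ≈ 0.235294, d = −0.75 ln(1 − 0.313725) = 0.282358 ≈ 0.2824.

d(A,B) = 0.5347, d(A,C) = 0.5972, d(B,C) = 0.2824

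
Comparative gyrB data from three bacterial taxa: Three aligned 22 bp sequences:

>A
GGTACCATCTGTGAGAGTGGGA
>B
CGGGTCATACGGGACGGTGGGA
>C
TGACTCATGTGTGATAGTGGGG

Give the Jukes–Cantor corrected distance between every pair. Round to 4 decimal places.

A–B: 9/22 sites differ → p ≈ 0.409091, d = −0.75 ln(1 − 0.545455) = 0.591344 ≈ 0.5913.
A–C: 7/22 sites differ → p ≈ 0.318182, d = −0.75 ln(1 − 0.424243) = 0.414052 ≈ 0.4141.
B–C: 9/22 sites differ → p ≈ 0.409091, d = −0.75 ln(1 − 0.545455) = 0.591344 ≈ 0.5913.

d(A,B) = 0.5913, d(A,C) = 0.4141, d(B,C) = 0.5913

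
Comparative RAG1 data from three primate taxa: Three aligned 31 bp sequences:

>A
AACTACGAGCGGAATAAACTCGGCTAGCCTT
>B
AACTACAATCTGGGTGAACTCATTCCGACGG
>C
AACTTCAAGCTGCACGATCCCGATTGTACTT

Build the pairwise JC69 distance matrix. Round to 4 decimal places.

d(A,B) = 0.6913, d(A,C) = 0.6143, d(B,C) = 0.6913

A–B: 14/31 sites differ → p ≈ 0.451613, d = −0.75 ln(1 − 0.602151) = 0.691262 ≈ 0.6913.
A–C: 13/31 sites differ → p ≈ 0.419355, d = −0.75 ln(1 − 0.55914) = 0.614271 ≈ 0.6143.
B–C: 14/31 sites differ → p ≈ 0.451613, d = −0.75 ln(1 − 0.602151) = 0.691262 ≈ 0.6913.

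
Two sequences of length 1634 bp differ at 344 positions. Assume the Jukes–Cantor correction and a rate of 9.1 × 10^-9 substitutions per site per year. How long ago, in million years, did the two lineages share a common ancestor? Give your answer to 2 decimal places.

13.58

p = 344/1634 ≈ 0.210526.
d = −(3/4) ln(1 − 4p/3) = −0.75 ln(1 − 0.280701) = −0.75 ln(0.719299)
  = −0.75 × (-0.329478) = 0.247109 substitutions/site.
Under a molecular clock d = 2μt, so t = d/(2μ) = 0.247109 / (2 × 9.1 × 10^-9) = 13.58 million years.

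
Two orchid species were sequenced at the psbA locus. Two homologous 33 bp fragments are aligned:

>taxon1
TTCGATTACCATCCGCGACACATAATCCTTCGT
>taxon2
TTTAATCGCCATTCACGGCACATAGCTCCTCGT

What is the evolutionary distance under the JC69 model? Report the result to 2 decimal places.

0.44

The sequences differ at 11 of 33 sites, so p = 11/33 ≈ 0.333333.
d = −(3/4) ln(1 − 4p/3) = −0.75 ln(1 − 0.444444) = −0.75 ln(0.555556)
  = −0.75 × (-0.587786) = 0.440840 substitutions/site.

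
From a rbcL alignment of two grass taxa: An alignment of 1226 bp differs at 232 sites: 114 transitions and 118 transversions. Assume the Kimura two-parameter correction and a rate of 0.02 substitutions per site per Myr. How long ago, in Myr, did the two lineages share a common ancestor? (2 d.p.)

P = 114/1226 ≈ 0.092985 and Q = 118/1226 ≈ 0.096248.
Under the Kimura two-parameter model, d = −½ ln(1 − 2P − Q) − ¼ ln(1 − 2Q).
1 − 2P − Q = 0.717782, giving −½ ln(0.717782) = 0.165795.
1 − 2Q = 0.807504, giving −¼ ln(0.807504) = 0.053452.
d = 0.165795 + 0.053452 = 0.219247.
Under a molecular clock d = 2μt, so t = d/(2μ) = 0.219247 / (2 × 0.02) = 5.48 Myr.

5.48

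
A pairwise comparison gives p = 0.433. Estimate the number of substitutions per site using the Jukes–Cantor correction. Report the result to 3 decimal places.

0.646

d = −(3/4) ln(1 − 4p/3) = −0.75 ln(1 − 0.577333) = −0.75 ln(0.422667)
  = −0.75 × (-0.861171) = 0.645878 substitutions/site.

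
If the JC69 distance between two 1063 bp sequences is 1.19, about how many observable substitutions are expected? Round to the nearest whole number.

634

Invert JC69: p = (3/4)(1 − e^(−4d/3)) = 0.75 × (1 − e^(-1.586667)) = 0.75 × (1 − 0.204606) = 0.596546.
Expected differing sites = pL ≈ 0.596546 × 1063 = 634.128398 ≈ 634.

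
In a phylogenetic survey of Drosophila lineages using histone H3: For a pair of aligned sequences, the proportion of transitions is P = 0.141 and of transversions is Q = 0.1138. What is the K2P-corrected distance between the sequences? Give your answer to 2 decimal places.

Under the Kimura two-parameter model, d = −½ ln(1 − 2P − Q) − ¼ ln(1 − 2Q).
1 − 2P − Q = 0.6042, giving −½ ln(0.6042) = 0.251925.
1 − 2Q = 0.7724, giving −¼ ln(0.7724) = 0.064563.
d = 0.251925 + 0.064563 = 0.316488.

0.32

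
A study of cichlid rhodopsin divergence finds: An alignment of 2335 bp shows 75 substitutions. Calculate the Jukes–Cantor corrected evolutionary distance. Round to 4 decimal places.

p = 75/2335 ≈ 0.03212.
d = −(3/4) ln(1 − 4p/3) = −0.75 ln(1 − 0.042827) = −0.75 ln(0.957173)
  = −0.75 × (-0.043771) = 0.032828 substitutions/site.

0.0328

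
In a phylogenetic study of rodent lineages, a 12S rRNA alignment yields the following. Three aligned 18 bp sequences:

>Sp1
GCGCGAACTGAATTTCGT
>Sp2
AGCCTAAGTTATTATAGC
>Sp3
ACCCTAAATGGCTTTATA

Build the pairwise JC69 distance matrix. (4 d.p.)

d(Sp1,Sp2) = 1.0124, d(Sp1,Sp3) = 0.8240, d(Sp2,Sp3) = 0.6735

Sp1–Sp2: 10/18 sites differ → p ≈ 0.555556, d = −0.75 ln(1 − 0.740741) = 1.012446 ≈ 1.0124.
Sp1–Sp3: 9/18 sites differ → p = 0.5, d = −0.75 ln(1 − 0.666667) = 0.823960 ≈ 0.8240.
Sp2–Sp3: 8/18 sites differ → p ≈ 0.444444, d = −0.75 ln(1 − 0.592592) = 0.673455 ≈ 0.6735.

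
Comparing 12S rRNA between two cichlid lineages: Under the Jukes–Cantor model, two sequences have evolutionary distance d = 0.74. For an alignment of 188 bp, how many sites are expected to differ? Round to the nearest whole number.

88

Invert JC69: p = (3/4)(1 − e^(−4d/3)) = 0.75 × (1 − e^(-0.986667)) = 0.75 × (1 − 0.372817) = 0.470387.
Expected differing sites = pL ≈ 0.470387 × 188 = 88.432756 ≈ 88.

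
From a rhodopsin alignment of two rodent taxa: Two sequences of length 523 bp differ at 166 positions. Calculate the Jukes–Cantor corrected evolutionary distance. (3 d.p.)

p = 166/523 ≈ 0.3174.
d = −(3/4) ln(1 − 4p/3) = −0.75 ln(1 − 0.4232) = −0.75 ln(0.5768)
  = −0.75 × (-0.550260) = 0.412695 substitutions/site.

0.413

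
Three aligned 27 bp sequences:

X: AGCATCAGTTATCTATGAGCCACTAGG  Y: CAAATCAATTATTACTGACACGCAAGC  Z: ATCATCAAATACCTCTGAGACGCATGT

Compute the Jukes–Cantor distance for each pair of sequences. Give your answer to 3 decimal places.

X–Y: 12/27 sites differ → p ≈ 0.444444, d = −0.75 ln(1 − 0.592592) = 0.673455 ≈ 0.673.
X–Z: 10/27 sites differ → p ≈ 0.37037, d = −0.75 ln(1 − 0.493827) = 0.510658 ≈ 0.511.
Y–Z: 10/27 sites differ → p ≈ 0.37037, d = −0.75 ln(1 − 0.493827) = 0.510658 ≈ 0.511.

d(X,Y) = 0.673, d(X,Z) = 0.511, d(Y,Z) = 0.511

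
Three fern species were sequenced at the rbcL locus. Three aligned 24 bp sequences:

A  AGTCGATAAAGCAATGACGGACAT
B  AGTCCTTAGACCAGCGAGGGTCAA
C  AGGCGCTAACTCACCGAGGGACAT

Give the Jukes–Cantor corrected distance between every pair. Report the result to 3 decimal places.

d(A,B) = 0.520, d(A,C) = 0.369, d(B,C) = 0.520

A–B: 9/24 sites differ → p = 0.375, d = −0.75 ln(1 − 0.5) = 0.519860 ≈ 0.520.
A–C: 7/24 sites differ → p ≈ 0.291667, d = −0.75 ln(1 − 0.388889) = 0.369358 ≈ 0.369.
B–C: 9/24 sites differ → p = 0.375, d = −0.75 ln(1 − 0.5) = 0.519860 ≈ 0.520.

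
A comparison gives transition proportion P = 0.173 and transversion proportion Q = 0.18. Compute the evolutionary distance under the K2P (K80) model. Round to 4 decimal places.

0.4848

Under the Kimura two-parameter model, d = −½ ln(1 − 2P − Q) − ¼ ln(1 − 2Q).
1 − 2P − Q = 0.474, giving −½ ln(0.474) = 0.373274.
1 − 2Q = 0.64, giving −¼ ln(0.64) = 0.111572.
d = 0.373274 + 0.111572 = 0.484846.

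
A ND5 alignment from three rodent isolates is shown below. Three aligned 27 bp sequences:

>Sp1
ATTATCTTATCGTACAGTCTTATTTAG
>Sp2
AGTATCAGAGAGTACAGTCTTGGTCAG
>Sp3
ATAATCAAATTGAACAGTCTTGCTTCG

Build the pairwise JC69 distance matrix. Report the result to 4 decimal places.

d(Sp1,Sp2) = 0.3770, d(Sp1,Sp3) = 0.3770, d(Sp2,Sp3) = 0.4408

Sp1–Sp2: 8/27 sites differ → p ≈ 0.296296, d = −0.75 ln(1 − 0.395061) = 0.376971 ≈ 0.3770.
Sp1–Sp3: 8/27 sites differ → p ≈ 0.296296, d = −0.75 ln(1 − 0.395061) = 0.376971 ≈ 0.3770.
Sp2–Sp3: 9/27 sites differ → p ≈ 0.333333, d = −0.75 ln(1 − 0.444444) = 0.440839 ≈ 0.4408.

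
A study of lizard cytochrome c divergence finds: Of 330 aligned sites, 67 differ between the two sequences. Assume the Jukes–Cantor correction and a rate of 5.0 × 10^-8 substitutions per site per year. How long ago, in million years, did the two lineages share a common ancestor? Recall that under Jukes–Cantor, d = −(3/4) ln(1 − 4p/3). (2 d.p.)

2.37

p = 67/330 ≈ 0.20303.
d = −(3/4) ln(1 − 4p/3) = −0.75 ln(1 − 0.270707) = −0.75 ln(0.729293)
  = −0.75 × (-0.315680) = 0.236760 substitutions/site.
Under a molecular clock d = 2μt, so t = d/(2μ) = 0.236760 / (2 × 5.0 × 10^-8) = 2.37 million years.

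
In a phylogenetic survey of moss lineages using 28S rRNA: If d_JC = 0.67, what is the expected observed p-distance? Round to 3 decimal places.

p = (3/4)(1 − e^(−4d/3)) = 0.75 × (1 − e^(-0.893333)) = 0.75 × (1 − 0.409289) = 0.443033.

0.443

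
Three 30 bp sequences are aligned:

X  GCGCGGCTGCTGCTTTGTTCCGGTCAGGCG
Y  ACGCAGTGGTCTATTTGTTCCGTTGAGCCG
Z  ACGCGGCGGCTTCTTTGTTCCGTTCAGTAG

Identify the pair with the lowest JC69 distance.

X–Y: 11/30 differ, p = 0.367, d = 0.503.
X–Z: 6/30 differ, p = 0.200, d = 0.233.
Y–Z: 8/30 differ, p = 0.267, d = 0.330.
The smallest distance is between X and Z.

X and Z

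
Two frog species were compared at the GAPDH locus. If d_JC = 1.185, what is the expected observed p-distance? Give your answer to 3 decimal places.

p = (3/4)(1 − e^(−4d/3)) = 0.75 × (1 − e^(-1.58)) = 0.75 × (1 − 0.205975) = 0.595519.

0.596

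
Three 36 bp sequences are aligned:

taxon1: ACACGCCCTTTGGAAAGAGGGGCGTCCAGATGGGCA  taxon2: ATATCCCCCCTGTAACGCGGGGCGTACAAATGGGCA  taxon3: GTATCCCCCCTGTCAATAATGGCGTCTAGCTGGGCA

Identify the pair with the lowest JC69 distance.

taxon1 and taxon2

taxon1–taxon2: 10/36 differ, p = 0.278, d = 0.347.
taxon1–taxon3: 13/36 differ, p = 0.361, d = 0.493.
taxon2–taxon3: 11/36 differ, p = 0.306, d = 0.392.
The smallest distance is between taxon1 and taxon2.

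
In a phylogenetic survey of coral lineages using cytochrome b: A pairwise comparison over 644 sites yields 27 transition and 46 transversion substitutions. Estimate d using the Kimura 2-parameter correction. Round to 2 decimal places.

0.12

P = 27/644 ≈ 0.041925 and Q = 46/644 ≈ 0.071429.
Under the Kimura two-parameter model, d = −½ ln(1 − 2P − Q) − ¼ ln(1 − 2Q).
1 − 2P − Q = 0.844721, giving −½ ln(0.844721) = 0.084374.
1 − 2Q = 0.857142, giving −¼ ln(0.857142) = 0.038538.
d = 0.084374 + 0.038538 = 0.122912.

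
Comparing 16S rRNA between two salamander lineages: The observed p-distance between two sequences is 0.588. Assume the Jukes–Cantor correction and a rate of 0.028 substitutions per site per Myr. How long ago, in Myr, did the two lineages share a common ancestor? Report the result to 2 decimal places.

20.52

d = −(3/4) ln(1 − 4p/3) = −0.75 ln(1 − 0.784) = −0.75 ln(0.216)
  = −0.75 × (-1.532477) = 1.149358 substitutions/site.
Under a molecular clock d = 2μt, so t = d/(2μ) = 1.149358 / (2 × 0.028) = 20.52 Myr.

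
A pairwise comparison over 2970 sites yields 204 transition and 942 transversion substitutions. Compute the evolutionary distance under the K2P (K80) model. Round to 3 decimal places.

P = 204/2970 ≈ 0.068687 and Q = 942/2970 ≈ 0.317172.
Under the Kimura two-parameter model, d = −½ ln(1 − 2P − Q) − ¼ ln(1 − 2Q).
1 − 2P − Q = 0.545454, giving −½ ln(0.545454) = 0.303068.
1 − 2Q = 0.365656, giving −¼ ln(0.365656) = 0.251516.
d = 0.303068 + 0.251516 = 0.554584.

0.555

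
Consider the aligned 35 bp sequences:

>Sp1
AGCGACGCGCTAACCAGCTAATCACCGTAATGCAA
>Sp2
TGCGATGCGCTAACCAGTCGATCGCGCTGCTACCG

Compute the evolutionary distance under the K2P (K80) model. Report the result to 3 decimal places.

Of 35 sites, 8 differences are transitions and 5 are transversions, so P = 8/35 ≈ 0.228571 and Q = 5/35 ≈ 0.142857.
Under the Kimura two-parameter model, d = −½ ln(1 − 2P − Q) − ¼ ln(1 − 2Q).
1 − 2P − Q = 0.400001, giving −½ ln(0.400001) = 0.458144.
1 − 2Q = 0.714286, giving −¼ ln(0.714286) = 0.084118.
d = 0.458144 + 0.084118 = 0.542262.

0.542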